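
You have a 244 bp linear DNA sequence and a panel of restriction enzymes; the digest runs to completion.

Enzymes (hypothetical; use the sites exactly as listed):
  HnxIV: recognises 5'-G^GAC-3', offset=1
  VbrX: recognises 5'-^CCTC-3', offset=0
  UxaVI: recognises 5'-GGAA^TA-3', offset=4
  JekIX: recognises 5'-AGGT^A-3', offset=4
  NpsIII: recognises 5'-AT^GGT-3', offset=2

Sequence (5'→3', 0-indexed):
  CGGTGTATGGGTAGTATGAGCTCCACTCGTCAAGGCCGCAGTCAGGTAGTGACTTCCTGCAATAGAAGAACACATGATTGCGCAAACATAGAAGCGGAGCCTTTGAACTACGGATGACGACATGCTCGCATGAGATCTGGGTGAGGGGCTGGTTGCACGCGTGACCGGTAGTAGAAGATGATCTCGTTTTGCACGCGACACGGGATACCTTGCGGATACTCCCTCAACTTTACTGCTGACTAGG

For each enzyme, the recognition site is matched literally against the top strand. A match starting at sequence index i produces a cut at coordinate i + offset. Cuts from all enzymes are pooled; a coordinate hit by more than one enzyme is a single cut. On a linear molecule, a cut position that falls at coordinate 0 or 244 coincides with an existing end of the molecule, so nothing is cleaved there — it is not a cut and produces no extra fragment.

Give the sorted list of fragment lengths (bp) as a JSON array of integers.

[23,47,174]

Site scan:
  HnxIV (GGAC, off=1): no sites
  VbrX (CCTC, off=0): starts [221] → cuts [221]
  UxaVI (GGAATA, off=4): no sites
  JekIX (AGGTA, off=4): starts [43] → cuts [47]
  NpsIII (ATGGT, off=2): no sites

Pooled cuts: [47, 221]

Fragment lengths:
  [0,47): 47 bp
  [47,221): 174 bp
  [221,244): 23 bp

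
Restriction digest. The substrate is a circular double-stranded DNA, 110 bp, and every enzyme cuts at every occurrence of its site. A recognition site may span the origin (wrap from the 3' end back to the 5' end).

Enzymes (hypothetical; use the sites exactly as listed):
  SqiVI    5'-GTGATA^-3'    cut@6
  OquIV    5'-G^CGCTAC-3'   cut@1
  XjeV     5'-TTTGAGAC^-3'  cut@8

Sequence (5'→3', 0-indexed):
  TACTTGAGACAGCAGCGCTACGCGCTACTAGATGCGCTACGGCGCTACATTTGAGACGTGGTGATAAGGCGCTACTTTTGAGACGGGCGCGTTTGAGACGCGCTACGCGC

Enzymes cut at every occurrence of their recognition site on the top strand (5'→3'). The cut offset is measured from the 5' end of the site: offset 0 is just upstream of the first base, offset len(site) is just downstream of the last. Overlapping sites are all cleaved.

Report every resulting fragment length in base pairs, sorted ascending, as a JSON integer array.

Scan for sites:
  SqiVI (GTGATA, off=6): starts [60] → cuts [66]
  OquIV (GCGCTAC, off=1): starts [14, 21, 33, 41, 68, 99, 106] → cuts [15, 22, 34, 42, 69, 100, 107]
  XjeV (TTTGAGAC, off=8): starts [49, 76, 91] → cuts [57, 84, 99]

Pooled cuts: [15, 22, 34, 42, 57, 66, 69, 84, 99, 100, 107]

Fragments:
  15→22: 7 bp
  22→34: 12 bp
  34→42: 8 bp
  42→57: 15 bp
  57→66: 9 bp
  66→69: 3 bp
  69→84: 15 bp
  84→99: 15 bp
  99→100: 1 bp
  100→107: 7 bp
  107→15 (wrap): 110-107+15 = 18 bp

[1,3,7,7,8,9,12,15,15,15,18]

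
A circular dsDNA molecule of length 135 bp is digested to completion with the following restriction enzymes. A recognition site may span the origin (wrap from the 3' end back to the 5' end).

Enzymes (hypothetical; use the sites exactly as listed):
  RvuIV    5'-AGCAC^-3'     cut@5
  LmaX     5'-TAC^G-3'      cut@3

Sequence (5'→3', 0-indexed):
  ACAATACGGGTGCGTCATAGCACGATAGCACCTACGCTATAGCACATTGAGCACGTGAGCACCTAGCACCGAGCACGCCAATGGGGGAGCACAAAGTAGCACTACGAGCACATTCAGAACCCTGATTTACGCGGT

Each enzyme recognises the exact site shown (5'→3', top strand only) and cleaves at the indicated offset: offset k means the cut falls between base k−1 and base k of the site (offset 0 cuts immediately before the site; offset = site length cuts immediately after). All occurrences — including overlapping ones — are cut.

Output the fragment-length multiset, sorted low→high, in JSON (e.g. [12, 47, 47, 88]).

[3,4,6,7,7,8,8,9,10,10,12,16,16,19]

Per-enzyme occurrences:
  RvuIV (AGCAC, off=5): starts [18, 26, 40, 49, 57, 64, 71, 87, 97, 106] → cuts [23, 31, 45, 54, 62, 69, 76, 92, 102, 111]
  LmaX (TACG, off=3): starts [4, 32, 102, 127] → cuts [7, 35, 105, 130]

Pooled cuts: [7, 23, 31, 35, 45, 54, 62, 69, 76, 92, 102, 105, 111, 130]

Fragments:
  7→23: 16 bp
  23→31: 8 bp
  31→35: 4 bp
  35→45: 10 bp
  45→54: 9 bp
  54→62: 8 bp
  62→69: 7 bp
  69→76: 7 bp
  76→92: 16 bp
  92→102: 10 bp
  102→105: 3 bp
  105→111: 6 bp
  111→130: 19 bp
  130→7 (wrap): 135-130+7 = 12 bp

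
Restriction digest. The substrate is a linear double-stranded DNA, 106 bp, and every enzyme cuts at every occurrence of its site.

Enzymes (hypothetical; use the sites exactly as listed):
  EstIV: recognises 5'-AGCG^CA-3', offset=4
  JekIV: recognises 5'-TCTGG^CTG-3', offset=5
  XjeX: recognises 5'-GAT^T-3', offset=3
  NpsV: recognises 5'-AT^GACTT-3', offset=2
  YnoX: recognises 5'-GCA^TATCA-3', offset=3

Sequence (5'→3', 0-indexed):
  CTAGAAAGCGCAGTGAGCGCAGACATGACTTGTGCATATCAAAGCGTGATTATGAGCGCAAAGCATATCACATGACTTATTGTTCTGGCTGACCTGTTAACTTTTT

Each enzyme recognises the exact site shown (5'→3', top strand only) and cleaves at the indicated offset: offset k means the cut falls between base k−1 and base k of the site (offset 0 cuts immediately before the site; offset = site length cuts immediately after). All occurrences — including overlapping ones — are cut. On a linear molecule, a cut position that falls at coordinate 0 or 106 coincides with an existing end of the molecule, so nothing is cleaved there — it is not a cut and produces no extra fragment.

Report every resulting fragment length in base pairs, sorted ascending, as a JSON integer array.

Per-enzyme occurrences:
  EstIV AGCGCA/4: at [6, 15, 54] ⇒ [10, 19, 58]
  JekIV TCTGGCTG/5: at [83] ⇒ [88]
  XjeX GATT/3: at [47] ⇒ [50]
  NpsV ATGACTT/2: at [24, 71] ⇒ [26, 73]
  YnoX GCATATCA/3: at [33, 62] ⇒ [36, 65]

All cut coordinates (distinct, sorted): [10, 19, 26, 36, 50, 58, 65, 73, 88]

Fragments:
  [0,10): 10 bp
  [10,19): 9 bp
  [19,26): 7 bp
  [26,36): 10 bp
  [36,50): 14 bp
  [50,58): 8 bp
  [58,65): 7 bp
  [65,73): 8 bp
  [73,88): 15 bp
  [88,106): 18 bp

[7,7,8,8,9,10,10,14,15,18]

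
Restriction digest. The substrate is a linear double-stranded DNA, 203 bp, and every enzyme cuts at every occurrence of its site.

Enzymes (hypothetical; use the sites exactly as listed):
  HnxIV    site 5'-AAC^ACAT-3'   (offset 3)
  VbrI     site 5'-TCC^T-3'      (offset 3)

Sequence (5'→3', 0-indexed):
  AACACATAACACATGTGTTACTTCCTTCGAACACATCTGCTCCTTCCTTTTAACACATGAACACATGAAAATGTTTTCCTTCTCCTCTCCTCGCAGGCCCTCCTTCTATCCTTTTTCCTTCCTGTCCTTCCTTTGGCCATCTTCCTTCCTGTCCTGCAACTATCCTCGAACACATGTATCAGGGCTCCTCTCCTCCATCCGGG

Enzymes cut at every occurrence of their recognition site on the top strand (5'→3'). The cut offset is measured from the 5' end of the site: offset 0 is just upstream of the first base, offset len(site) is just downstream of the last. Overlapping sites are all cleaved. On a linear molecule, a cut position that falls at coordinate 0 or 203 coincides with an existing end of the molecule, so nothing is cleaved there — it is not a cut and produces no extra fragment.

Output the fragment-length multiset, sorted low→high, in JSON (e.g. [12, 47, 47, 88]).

[3,4,4,4,4,5,5,5,5,6,6,7,7,7,7,8,8,10,11,11,13,14,15,17,17]

Site scan:
  HnxIV (AACACAT, off=3): starts [0, 7, 29, 51, 59, 168] → cuts [3, 10, 32, 54, 62, 171]
  VbrI (TCCT, off=3): starts [22, 40, 44, 76, 82, 87, 100, 108, 115, 119, 124, 128, 142, 146, 151, 162, 185, 190] → cuts [25, 43, 47, 79, 85, 90, 103, 111, 118, 122, 127, 131, 145, 149, 154, 165, 188, 193]

All cut coordinates (distinct, sorted): [3, 10, 25, 32, 43, 47, 54, 62, 79, 85, 90, 103, 111, 118, 122, 127, 131, 145, 149, 154, 165, 171, 188, 193]

Fragments:
  [0,3): 3 bp
  [3,10): 7 bp
  [10,25): 15 bp
  [25,32): 7 bp
  [32,43): 11 bp
  [43,47): 4 bp
  [47,54): 7 bp
  [54,62): 8 bp
  [62,79): 17 bp
  [79,85): 6 bp
  [85,90): 5 bp
  [90,103): 13 bp
  [103,111): 8 bp
  [111,118): 7 bp
  [118,122): 4 bp
  [122,127): 5 bp
  [127,131): 4 bp
  [131,145): 14 bp
  [145,149): 4 bp
  [149,154): 5 bp
  [154,165): 11 bp
  [165,171): 6 bp
  [171,188): 17 bp
  [188,193): 5 bp
  [193,203): 10 bp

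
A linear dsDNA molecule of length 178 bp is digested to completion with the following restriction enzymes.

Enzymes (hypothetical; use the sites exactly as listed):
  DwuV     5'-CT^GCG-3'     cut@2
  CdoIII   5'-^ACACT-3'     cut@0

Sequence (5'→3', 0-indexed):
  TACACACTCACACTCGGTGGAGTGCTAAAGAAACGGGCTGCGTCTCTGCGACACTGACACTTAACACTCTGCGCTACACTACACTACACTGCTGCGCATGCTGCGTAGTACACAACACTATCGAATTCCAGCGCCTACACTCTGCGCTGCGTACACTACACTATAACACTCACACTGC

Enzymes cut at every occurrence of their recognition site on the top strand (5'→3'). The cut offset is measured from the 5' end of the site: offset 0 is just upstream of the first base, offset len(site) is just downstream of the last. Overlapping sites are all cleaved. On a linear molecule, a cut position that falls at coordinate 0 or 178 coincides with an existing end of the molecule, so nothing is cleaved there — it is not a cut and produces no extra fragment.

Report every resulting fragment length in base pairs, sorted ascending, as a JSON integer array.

Site scan:
  DwuV (CTGCG, off=2): starts [37, 45, 68, 91, 100, 141, 146] → cuts [39, 47, 70, 93, 102, 143, 148]
  CdoIII (ACACT, off=0): starts [3, 9, 50, 56, 63, 75, 80, 85, 114, 136, 152, 157, 165, 171] → cuts [3, 9, 50, 56, 63, 75, 80, 85, 114, 136, 152, 157, 165, 171]

All cut coordinates (distinct, sorted): [3, 9, 39, 47, 50, 56, 63, 70, 75, 80, 85, 93, 102, 114, 136, 143, 148, 152, 157, 165, 171]

Fragment lengths:
  [0,3): 3 bp
  [3,9): 6 bp
  [9,39): 30 bp
  [39,47): 8 bp
  [47,50): 3 bp
  [50,56): 6 bp
  [56,63): 7 bp
  [63,70): 7 bp
  [70,75): 5 bp
  [75,80): 5 bp
  [80,85): 5 bp
  [85,93): 8 bp
  [93,102): 9 bp
  [102,114): 12 bp
  [114,136): 22 bp
  [136,143): 7 bp
  [143,148): 5 bp
  [148,152): 4 bp
  [152,157): 5 bp
  [157,165): 8 bp
  [165,171): 6 bp
  [171,178): 7 bp

[3,3,4,5,5,5,5,5,6,6,6,7,7,7,7,8,8,8,9,12,22,30]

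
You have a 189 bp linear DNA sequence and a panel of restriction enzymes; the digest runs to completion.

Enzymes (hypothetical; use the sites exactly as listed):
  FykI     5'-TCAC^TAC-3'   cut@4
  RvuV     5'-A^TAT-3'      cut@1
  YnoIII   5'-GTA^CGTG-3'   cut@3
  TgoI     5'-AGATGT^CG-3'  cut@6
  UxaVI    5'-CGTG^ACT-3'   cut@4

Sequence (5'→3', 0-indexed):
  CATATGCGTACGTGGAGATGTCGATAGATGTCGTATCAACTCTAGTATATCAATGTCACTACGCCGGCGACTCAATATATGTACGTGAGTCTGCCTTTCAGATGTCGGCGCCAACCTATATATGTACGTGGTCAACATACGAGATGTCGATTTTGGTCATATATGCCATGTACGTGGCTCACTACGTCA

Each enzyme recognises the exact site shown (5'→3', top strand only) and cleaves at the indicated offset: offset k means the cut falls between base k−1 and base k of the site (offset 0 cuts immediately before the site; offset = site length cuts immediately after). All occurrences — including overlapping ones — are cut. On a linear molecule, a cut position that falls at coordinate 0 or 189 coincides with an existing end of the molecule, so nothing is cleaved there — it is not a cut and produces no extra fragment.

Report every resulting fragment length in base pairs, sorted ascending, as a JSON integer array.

Scan for sites:
  FykI TCACTAC/4: at [55, 178] ⇒ [59, 182]
  RvuV ATAT/1: at [1, 46, 74, 76, 117, 119, 158, 160] ⇒ [2, 47, 75, 77, 118, 120, 159, 161]
  YnoIII GTACGTG/3: at [7, 80, 123, 169] ⇒ [10, 83, 126, 172]
  TgoI AGATGTCG/6: at [15, 25, 99, 141] ⇒ [21, 31, 105, 147]
  UxaVI (CGTGACT, off=4): no sites

Pooled cuts: [2, 10, 21, 31, 47, 59, 75, 77, 83, 105, 118, 120, 126, 147, 159, 161, 172, 182]

Fragment lengths:
  [0,2): 2 bp
  [2,10): 8 bp
  [10,21): 11 bp
  [21,31): 10 bp
  [31,47): 16 bp
  [47,59): 12 bp
  [59,75): 16 bp
  [75,77): 2 bp
  [77,83): 6 bp
  [83,105): 22 bp
  [105,118): 13 bp
  [118,120): 2 bp
  [120,126): 6 bp
  [126,147): 21 bp
  [147,159): 12 bp
  [159,161): 2 bp
  [161,172): 11 bp
  [172,182): 10 bp
  [182,189): 7 bp

[2,2,2,2,6,6,7,8,10,10,11,11,12,12,13,16,16,21,22]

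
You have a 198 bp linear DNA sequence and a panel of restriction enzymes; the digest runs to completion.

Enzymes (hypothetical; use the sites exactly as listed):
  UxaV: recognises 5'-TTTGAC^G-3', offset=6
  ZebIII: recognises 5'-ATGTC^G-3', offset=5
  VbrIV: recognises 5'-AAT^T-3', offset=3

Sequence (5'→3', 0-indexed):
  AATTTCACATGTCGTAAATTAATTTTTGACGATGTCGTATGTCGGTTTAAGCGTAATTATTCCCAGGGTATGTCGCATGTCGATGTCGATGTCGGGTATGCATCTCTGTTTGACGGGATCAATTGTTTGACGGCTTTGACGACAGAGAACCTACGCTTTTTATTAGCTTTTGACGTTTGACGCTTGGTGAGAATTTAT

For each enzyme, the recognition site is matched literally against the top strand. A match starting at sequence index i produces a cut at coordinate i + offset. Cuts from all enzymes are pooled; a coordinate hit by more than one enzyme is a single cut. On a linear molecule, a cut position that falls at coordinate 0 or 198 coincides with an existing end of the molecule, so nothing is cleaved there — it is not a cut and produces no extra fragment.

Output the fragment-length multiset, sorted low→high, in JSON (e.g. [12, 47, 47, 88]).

[3,4,4,6,6,6,6,7,7,7,7,8,9,9,10,13,14,17,21,34]

Scan for sites:
  UxaV TTTGACG/6: at [24, 108, 125, 134, 168, 175] ⇒ [30, 114, 131, 140, 174, 181]
  ZebIII ATGTCG/5: at [8, 31, 38, 69, 76, 82, 88] ⇒ [13, 36, 43, 74, 81, 87, 93]
  VbrIV AATT/3: at [0, 16, 20, 54, 120, 191] ⇒ [3, 19, 23, 57, 123, 194]

All cut coordinates (distinct, sorted): [3, 13, 19, 23, 30, 36, 43, 57, 74, 81, 87, 93, 114, 123, 131, 140, 174, 181, 194]

Fragment lengths:
  [0,3): 3 bp
  [3,13): 10 bp
  [13,19): 6 bp
  [19,23): 4 bp
  [23,30): 7 bp
  [30,36): 6 bp
  [36,43): 7 bp
  [43,57): 14 bp
  [57,74): 17 bp
  [74,81): 7 bp
  [81,87): 6 bp
  [87,93): 6 bp
  [93,114): 21 bp
  [114,123): 9 bp
  [123,131): 8 bp
  [131,140): 9 bp
  [140,174): 34 bp
  [174,181): 7 bp
  [181,194): 13 bp
  [194,198): 4 bp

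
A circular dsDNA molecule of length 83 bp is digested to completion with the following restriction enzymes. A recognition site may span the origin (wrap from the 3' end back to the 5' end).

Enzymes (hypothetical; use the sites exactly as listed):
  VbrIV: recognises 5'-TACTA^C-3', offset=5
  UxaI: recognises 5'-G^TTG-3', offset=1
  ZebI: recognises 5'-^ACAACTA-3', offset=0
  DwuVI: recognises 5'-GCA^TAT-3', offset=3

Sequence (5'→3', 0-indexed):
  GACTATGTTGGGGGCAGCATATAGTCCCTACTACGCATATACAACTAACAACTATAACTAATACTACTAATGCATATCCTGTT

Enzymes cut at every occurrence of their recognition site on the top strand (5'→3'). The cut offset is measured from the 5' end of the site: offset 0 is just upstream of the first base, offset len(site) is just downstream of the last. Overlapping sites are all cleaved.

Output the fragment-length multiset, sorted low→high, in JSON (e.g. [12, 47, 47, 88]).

Scan for sites:
  VbrIV (TACTAC, off=5): starts [28, 61] → cuts [33, 66]
  UxaI (GTTG, off=1): starts [6, 80] → cuts [7, 81]
  ZebI (ACAACTA, off=0): starts [40, 47] → cuts [40, 47]
  DwuVI (GCATAT, off=3): starts [16, 34, 71] → cuts [19, 37, 74]

All cut coordinates (distinct, sorted): [7, 19, 33, 37, 40, 47, 66, 74, 81]

Fragment lengths:
  7→19: 12 bp
  19→33: 14 bp
  33→37: 4 bp
  37→40: 3 bp
  40→47: 7 bp
  47→66: 19 bp
  66→74: 8 bp
  74→81: 7 bp
  81→7 (wrap): 83-81+7 = 9 bp

[3,4,7,7,8,9,12,14,19]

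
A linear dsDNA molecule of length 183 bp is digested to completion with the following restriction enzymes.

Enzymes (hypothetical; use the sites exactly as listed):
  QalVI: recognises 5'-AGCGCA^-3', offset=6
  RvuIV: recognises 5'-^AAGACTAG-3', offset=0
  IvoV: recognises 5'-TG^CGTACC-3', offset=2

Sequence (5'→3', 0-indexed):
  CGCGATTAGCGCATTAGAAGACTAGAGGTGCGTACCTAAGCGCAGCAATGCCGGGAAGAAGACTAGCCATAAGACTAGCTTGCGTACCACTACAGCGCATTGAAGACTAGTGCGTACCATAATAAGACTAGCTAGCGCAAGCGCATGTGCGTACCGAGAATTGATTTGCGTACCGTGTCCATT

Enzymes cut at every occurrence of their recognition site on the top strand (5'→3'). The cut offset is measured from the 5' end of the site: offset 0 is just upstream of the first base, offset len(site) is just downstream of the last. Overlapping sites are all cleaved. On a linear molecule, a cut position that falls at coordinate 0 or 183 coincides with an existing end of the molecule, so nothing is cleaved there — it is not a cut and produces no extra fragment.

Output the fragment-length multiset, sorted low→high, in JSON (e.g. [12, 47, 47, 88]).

Per-enzyme occurrences:
  QalVI (AGCGCA, off=6): starts [7, 38, 93, 133, 139] → cuts [13, 44, 99, 139, 145]
  RvuIV (AAGACTAG, off=0): starts [17, 58, 70, 102, 123] → cuts [17, 58, 70, 102, 123]
  IvoV (TGCGTACC, off=2): starts [28, 80, 110, 147, 166] → cuts [30, 82, 112, 149, 168]

All cut coordinates (distinct, sorted): [13, 17, 30, 44, 58, 70, 82, 99, 102, 112, 123, 139, 145, 149, 168]

Fragment lengths:
  [0,13): 13 bp
  [13,17): 4 bp
  [17,30): 13 bp
  [30,44): 14 bp
  [44,58): 14 bp
  [58,70): 12 bp
  [70,82): 12 bp
  [82,99): 17 bp
  [99,102): 3 bp
  [102,112): 10 bp
  [112,123): 11 bp
  [123,139): 16 bp
  [139,145): 6 bp
  [145,149): 4 bp
  [149,168): 19 bp
  [168,183): 15 bp

[3,4,4,6,10,11,12,12,13,13,14,14,15,16,17,19]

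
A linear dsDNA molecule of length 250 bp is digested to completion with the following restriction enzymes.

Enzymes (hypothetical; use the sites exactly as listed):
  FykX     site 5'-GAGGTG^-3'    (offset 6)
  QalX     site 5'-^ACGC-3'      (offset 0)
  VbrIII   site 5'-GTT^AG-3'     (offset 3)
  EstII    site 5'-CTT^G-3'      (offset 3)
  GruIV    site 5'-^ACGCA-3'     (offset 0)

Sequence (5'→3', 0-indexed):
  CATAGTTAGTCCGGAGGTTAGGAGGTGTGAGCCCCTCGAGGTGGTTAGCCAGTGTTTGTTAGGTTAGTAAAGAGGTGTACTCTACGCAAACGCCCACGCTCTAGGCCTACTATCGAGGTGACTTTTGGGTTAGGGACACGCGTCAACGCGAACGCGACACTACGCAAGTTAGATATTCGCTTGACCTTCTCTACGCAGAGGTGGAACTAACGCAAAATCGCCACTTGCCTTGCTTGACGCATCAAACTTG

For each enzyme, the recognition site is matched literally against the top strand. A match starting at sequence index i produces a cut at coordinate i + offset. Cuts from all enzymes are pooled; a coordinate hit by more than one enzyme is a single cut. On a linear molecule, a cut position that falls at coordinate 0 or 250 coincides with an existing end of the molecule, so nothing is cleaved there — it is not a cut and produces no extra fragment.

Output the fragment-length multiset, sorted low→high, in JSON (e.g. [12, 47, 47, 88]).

[1,1,3,4,5,5,6,6,6,6,6,6,7,8,8,9,10,10,11,11,12,12,12,13,14,16,17,25]

Site scan:
  FykX GAGGTG/6: at [21, 37, 71, 114, 197] ⇒ [27, 43, 77, 120, 203]
  QalX ACGC/0: at [83, 89, 95, 137, 145, 151, 161, 192, 209, 236] ⇒ [83, 89, 95, 137, 145, 151, 161, 192, 209, 236]
  VbrIII GTTAG/3: at [4, 16, 43, 57, 62, 128, 167] ⇒ [7, 19, 46, 60, 65, 131, 170]
  EstII CTTG/3: at [179, 223, 228, 232, 246] ⇒ [182, 226, 231, 235, 249]
  GruIV ACGCA/0: at [83, 161, 192, 209, 236] ⇒ [83, 161, 192, 209, 236]

All cut coordinates (distinct, sorted): [7, 19, 27, 43, 46, 60, 65, 77, 83, 89, 95, 120, 131, 137, 145, 151, 161, 170, 182, 192, 203, 209, 226, 231, 235, 236, 249]

Fragments:
  [0,7): 7 bp
  [7,19): 12 bp
  [19,27): 8 bp
  [27,43): 16 bp
  [43,46): 3 bp
  [46,60): 14 bp
  [60,65): 5 bp
  [65,77): 12 bp
  [77,83): 6 bp
  [83,89): 6 bp
  [89,95): 6 bp
  [95,120): 25 bp
  [120,131): 11 bp
  [131,137): 6 bp
  [137,145): 8 bp
  [145,151): 6 bp
  [151,161): 10 bp
  [161,170): 9 bp
  [170,182): 12 bp
  [182,192): 10 bp
  [192,203): 11 bp
  [203,209): 6 bp
  [209,226): 17 bp
  [226,231): 5 bp
  [231,235): 4 bp
  [235,236): 1 bp
  [236,249): 13 bp
  [249,250): 1 bp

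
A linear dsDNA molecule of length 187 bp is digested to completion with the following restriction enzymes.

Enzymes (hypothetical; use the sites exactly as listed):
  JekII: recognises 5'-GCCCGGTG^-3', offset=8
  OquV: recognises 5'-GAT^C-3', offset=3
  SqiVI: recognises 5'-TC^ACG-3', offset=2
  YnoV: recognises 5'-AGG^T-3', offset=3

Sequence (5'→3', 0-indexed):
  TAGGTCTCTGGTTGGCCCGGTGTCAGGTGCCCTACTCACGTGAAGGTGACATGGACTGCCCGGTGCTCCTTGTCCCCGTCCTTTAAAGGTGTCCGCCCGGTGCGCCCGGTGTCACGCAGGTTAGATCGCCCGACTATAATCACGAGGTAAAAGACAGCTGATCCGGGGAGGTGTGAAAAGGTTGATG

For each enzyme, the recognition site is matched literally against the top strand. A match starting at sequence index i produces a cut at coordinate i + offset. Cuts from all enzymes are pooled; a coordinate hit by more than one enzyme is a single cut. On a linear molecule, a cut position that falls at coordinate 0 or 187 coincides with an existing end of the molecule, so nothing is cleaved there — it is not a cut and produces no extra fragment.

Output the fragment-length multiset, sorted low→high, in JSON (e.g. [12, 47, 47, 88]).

Site scan:
  JekII GCCCGGTG/8: at [14, 57, 94, 103] ⇒ [22, 65, 102, 111]
  OquV GATC/3: at [123, 159] ⇒ [126, 162]
  SqiVI TCACG/2: at [35, 111, 139] ⇒ [37, 113, 141]
  YnoV AGGT/3: at [1, 24, 43, 86, 117, 144, 168, 178] ⇒ [4, 27, 46, 89, 120, 147, 171, 181]

Pooled cuts: [4, 22, 27, 37, 46, 65, 89, 102, 111, 113, 120, 126, 141, 147, 162, 171, 181]

Fragments:
  [0,4): 4 bp
  [4,22): 18 bp
  [22,27): 5 bp
  [27,37): 10 bp
  [37,46): 9 bp
  [46,65): 19 bp
  [65,89): 24 bp
  [89,102): 13 bp
  [102,111): 9 bp
  [111,113): 2 bp
  [113,120): 7 bp
  [120,126): 6 bp
  [126,141): 15 bp
  [141,147): 6 bp
  [147,162): 15 bp
  [162,171): 9 bp
  [171,181): 10 bp
  [181,187): 6 bp

[2,4,5,6,6,6,7,9,9,9,10,10,13,15,15,18,19,24]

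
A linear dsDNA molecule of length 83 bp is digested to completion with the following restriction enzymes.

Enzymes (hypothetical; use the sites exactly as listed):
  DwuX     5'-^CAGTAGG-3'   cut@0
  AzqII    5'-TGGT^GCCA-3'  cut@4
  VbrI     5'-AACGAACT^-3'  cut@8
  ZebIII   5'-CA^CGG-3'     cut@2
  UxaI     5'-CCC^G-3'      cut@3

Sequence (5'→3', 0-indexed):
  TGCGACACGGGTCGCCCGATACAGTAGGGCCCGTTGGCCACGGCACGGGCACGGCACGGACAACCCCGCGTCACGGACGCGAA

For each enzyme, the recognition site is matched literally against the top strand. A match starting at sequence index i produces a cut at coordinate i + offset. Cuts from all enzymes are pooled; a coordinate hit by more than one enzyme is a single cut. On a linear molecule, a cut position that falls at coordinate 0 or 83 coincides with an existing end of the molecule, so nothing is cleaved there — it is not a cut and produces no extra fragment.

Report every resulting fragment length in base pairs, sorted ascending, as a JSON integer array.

Per-enzyme occurrences:
  DwuX (CAGTAGG, off=0): starts [21] → cuts [21]
  AzqII (TGGTGCCA, off=4): no sites
  VbrI (AACGAACT, off=8): no sites
  ZebIII (CACGG, off=2): starts [5, 38, 43, 49, 54, 71] → cuts [7, 40, 45, 51, 56, 73]
  UxaI (CCCG, off=3): starts [14, 29, 64] → cuts [17, 32, 67]

All cut coordinates (distinct, sorted): [7, 17, 21, 32, 40, 45, 51, 56, 67, 73]

Fragment lengths:
  [0,7): 7 bp
  [7,17): 10 bp
  [17,21): 4 bp
  [21,32): 11 bp
  [32,40): 8 bp
  [40,45): 5 bp
  [45,51): 6 bp
  [51,56): 5 bp
  [56,67): 11 bp
  [67,73): 6 bp
  [73,83): 10 bp

[4,5,5,6,6,7,8,10,10,11,11]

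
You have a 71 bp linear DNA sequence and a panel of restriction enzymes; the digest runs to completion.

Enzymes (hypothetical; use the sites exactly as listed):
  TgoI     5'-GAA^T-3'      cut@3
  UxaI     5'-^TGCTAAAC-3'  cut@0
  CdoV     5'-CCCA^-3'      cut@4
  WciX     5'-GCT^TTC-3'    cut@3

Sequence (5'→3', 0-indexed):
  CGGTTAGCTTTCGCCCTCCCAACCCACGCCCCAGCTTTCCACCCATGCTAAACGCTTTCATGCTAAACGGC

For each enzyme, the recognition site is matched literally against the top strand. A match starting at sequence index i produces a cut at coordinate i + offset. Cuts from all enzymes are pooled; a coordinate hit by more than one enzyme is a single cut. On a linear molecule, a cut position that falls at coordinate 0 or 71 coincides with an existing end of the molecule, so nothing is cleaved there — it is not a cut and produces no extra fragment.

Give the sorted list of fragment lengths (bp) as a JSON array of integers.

[3,4,5,7,9,9,11,11,12]

Per-enzyme occurrences:
  TgoI (GAAT, off=3): no sites
  UxaI TGCTAAAC/0: at [45, 60] ⇒ [45, 60]
  CdoV CCCA/4: at [17, 22, 29, 41] ⇒ [21, 26, 33, 45]
  WciX GCTTTC/3: at [6, 33, 53] ⇒ [9, 36, 56]

Pooled cuts: [9, 21, 26, 33, 36, 45, 56, 60]

Fragment lengths:
  [0,9): 9 bp
  [9,21): 12 bp
  [21,26): 5 bp
  [26,33): 7 bp
  [33,36): 3 bp
  [36,45): 9 bp
  [45,56): 11 bp
  [56,60): 4 bp
  [60,71): 11 bp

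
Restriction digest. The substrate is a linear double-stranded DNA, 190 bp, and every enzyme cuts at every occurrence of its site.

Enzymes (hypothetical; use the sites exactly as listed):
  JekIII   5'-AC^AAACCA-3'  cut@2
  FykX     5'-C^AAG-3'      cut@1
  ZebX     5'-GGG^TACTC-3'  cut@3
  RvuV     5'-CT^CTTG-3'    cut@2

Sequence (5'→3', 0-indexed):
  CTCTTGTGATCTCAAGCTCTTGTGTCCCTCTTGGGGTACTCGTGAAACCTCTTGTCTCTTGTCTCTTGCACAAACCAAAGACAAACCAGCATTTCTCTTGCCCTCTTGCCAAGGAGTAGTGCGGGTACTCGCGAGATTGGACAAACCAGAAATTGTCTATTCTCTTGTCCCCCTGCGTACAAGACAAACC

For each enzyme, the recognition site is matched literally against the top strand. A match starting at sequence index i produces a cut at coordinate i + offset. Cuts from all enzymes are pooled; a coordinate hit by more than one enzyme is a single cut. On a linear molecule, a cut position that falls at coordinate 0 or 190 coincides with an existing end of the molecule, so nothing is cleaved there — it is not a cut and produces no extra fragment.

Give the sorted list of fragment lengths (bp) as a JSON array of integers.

Scan for sites:
  JekIII (ACAAACCA, off=2): starts [69, 80, 140] → cuts [71, 82, 142]
  FykX (CAAG, off=1): starts [12, 109, 179] → cuts [13, 110, 180]
  ZebX (GGGTACTC, off=3): starts [33, 122] → cuts [36, 125]
  RvuV (CTCTTG, off=2): starts [0, 16, 27, 48, 55, 62, 94, 102, 161] → cuts [2, 18, 29, 50, 57, 64, 96, 104, 163]

All cut coordinates (distinct, sorted): [2, 13, 18, 29, 36, 50, 57, 64, 71, 82, 96, 104, 110, 125, 142, 163, 180]

Fragments:
  [0,2): 2 bp
  [2,13): 11 bp
  [13,18): 5 bp
  [18,29): 11 bp
  [29,36): 7 bp
  [36,50): 14 bp
  [50,57): 7 bp
  [57,64): 7 bp
  [64,71): 7 bp
  [71,82): 11 bp
  [82,96): 14 bp
  [96,104): 8 bp
  [104,110): 6 bp
  [110,125): 15 bp
  [125,142): 17 bp
  [142,163): 21 bp
  [163,180): 17 bp
  [180,190): 10 bp

[2,5,6,7,7,7,7,8,10,11,11,11,14,14,15,17,17,21]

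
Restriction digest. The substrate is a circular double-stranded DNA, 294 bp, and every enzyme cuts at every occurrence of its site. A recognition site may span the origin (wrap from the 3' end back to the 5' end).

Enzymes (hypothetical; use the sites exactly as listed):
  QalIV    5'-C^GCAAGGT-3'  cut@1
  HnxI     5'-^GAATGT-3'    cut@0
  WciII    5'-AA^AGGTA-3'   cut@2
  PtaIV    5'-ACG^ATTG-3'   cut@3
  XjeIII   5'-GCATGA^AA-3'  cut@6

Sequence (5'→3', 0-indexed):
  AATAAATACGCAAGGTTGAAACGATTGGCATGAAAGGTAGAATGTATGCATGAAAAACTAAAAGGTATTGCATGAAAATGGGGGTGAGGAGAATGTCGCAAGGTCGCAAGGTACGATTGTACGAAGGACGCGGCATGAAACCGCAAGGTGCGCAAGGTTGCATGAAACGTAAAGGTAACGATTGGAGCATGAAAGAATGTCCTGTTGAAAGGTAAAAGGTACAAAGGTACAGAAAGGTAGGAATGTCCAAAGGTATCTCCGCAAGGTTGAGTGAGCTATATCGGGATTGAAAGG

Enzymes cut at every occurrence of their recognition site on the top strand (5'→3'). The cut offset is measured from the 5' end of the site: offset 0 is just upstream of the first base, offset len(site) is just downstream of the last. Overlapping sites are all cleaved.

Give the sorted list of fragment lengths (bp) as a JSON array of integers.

Scan for sites:
  QalIV CGCAAGGT/1: at [8, 96, 104, 141, 150, 259] ⇒ [9, 97, 105, 142, 151, 260]
  HnxI GAATGT/0: at [39, 90, 194, 240] ⇒ [39, 90, 194, 240]
  WciII AAAGGTA/2: at [32, 60, 170, 207, 214, 222, 232, 248] ⇒ [34, 62, 172, 209, 216, 224, 234, 250]
  PtaIV ACGATTG/3: at [20, 112, 177] ⇒ [23, 115, 180]
  XjeIII GCATGAAA/6: at [27, 47, 69, 132, 159, 186] ⇒ [33, 53, 75, 138, 165, 192]

Pooled cuts: [9, 23, 33, 34, 39, 53, 62, 75, 90, 97, 105, 115, 138, 142, 151, 165, 172, 180, 192, 194, 209, 216, 224, 234, 240, 250, 260]

Fragments:
  9→23: 14 bp
  23→33: 10 bp
  33→34: 1 bp
  34→39: 5 bp
  39→53: 14 bp
  53→62: 9 bp
  62→75: 13 bp
  75→90: 15 bp
  90→97: 7 bp
  97→105: 8 bp
  105→115: 10 bp
  115→138: 23 bp
  138→142: 4 bp
  142→151: 9 bp
  151→165: 14 bp
  165→172: 7 bp
  172→180: 8 bp
  180→192: 12 bp
  192→194: 2 bp
  194→209: 15 bp
  209→216: 7 bp
  216→224: 8 bp
  224→234: 10 bp
  234→240: 6 bp
  240→250: 10 bp
  250→260: 10 bp
  260→9 (wrap): 294-260+9 = 43 bp

[1,2,4,5,6,7,7,7,8,8,8,9,9,10,10,10,10,10,12,13,14,14,14,15,15,23,43]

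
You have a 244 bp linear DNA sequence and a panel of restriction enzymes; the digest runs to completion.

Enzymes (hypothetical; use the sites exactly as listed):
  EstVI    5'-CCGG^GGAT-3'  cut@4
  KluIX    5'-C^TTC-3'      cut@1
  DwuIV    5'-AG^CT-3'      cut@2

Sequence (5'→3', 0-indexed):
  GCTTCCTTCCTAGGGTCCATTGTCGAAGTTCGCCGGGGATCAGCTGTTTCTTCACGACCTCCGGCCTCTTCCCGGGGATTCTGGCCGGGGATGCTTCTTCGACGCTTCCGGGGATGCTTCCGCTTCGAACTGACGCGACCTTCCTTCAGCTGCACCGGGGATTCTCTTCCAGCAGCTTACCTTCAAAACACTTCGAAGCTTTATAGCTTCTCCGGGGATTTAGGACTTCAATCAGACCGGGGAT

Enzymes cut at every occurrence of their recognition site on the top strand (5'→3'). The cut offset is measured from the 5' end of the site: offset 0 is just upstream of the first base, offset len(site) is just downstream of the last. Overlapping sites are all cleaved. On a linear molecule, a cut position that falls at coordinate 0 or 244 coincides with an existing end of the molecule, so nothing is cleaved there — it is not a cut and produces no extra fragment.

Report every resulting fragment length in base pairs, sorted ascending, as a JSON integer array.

[1,2,3,4,4,4,5,6,6,6,6,6,7,7,7,7,8,8,8,8,9,9,10,11,13,14,17,18,30]

Per-enzyme occurrences:
  EstVI (CCGGGGAT, off=4): starts [32, 71, 84, 107, 154, 211, 236] → cuts [36, 75, 88, 111, 158, 215, 240]
  KluIX (CTTC, off=1): starts [1, 5, 49, 67, 93, 96, 104, 116, 122, 139, 143, 165, 180, 190, 206, 225] → cuts [2, 6, 50, 68, 94, 97, 105, 117, 123, 140, 144, 166, 181, 191, 207, 226]
  DwuIV (AGCT, off=2): starts [41, 147, 173, 196, 204] → cuts [43, 149, 175, 198, 206]

All cut coordinates (distinct, sorted): [2, 6, 36, 43, 50, 68, 75, 88, 94, 97, 105, 111, 117, 123, 140, 144, 149, 158, 166, 175, 181, 191, 198, 206, 207, 215, 226, 240]

Fragment lengths:
  [0,2): 2 bp
  [2,6): 4 bp
  [6,36): 30 bp
  [36,43): 7 bp
  [43,50): 7 bp
  [50,68): 18 bp
  [68,75): 7 bp
  [75,88): 13 bp
  [88,94): 6 bp
  [94,97): 3 bp
  [97,105): 8 bp
  [105,111): 6 bp
  [111,117): 6 bp
  [117,123): 6 bp
  [123,140): 17 bp
  [140,144): 4 bp
  [144,149): 5 bp
  [149,158): 9 bp
  [158,166): 8 bp
  [166,175): 9 bp
  [175,181): 6 bp
  [181,191): 10 bp
  [191,198): 7 bp
  [198,206): 8 bp
  [206,207): 1 bp
  [207,215): 8 bp
  [215,226): 11 bp
  [226,240): 14 bp
  [240,244): 4 bp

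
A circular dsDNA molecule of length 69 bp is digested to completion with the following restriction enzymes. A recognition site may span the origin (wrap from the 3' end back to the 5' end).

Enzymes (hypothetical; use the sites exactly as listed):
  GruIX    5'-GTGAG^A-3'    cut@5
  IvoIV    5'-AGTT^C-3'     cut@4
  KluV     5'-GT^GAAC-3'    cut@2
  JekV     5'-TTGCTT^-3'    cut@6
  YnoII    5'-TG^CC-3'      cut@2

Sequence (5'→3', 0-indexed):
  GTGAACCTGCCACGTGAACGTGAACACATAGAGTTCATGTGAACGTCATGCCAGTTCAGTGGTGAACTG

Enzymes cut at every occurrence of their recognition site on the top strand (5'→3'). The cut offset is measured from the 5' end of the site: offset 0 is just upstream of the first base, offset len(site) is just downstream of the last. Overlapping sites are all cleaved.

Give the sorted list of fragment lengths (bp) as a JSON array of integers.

[5,6,6,6,7,7,8,10,14]

Site scan:
  GruIX (GTGAGA, off=5): no sites
  IvoIV (AGTTC, off=4): starts [31, 52] → cuts [35, 56]
  KluV (GTGAAC, off=2): starts [0, 13, 19, 38, 61] → cuts [2, 15, 21, 40, 63]
  JekV (TTGCTT, off=6): no sites
  YnoII (TGCC, off=2): starts [7, 48] → cuts [9, 50]

Pooled cuts: [2, 9, 15, 21, 35, 40, 50, 56, 63]

Fragments:
  2→9: 7 bp
  9→15: 6 bp
  15→21: 6 bp
  21→35: 14 bp
  35→40: 5 bp
  40→50: 10 bp
  50→56: 6 bp
  56→63: 7 bp
  63→2 (wrap): 69-63+2 = 8 bp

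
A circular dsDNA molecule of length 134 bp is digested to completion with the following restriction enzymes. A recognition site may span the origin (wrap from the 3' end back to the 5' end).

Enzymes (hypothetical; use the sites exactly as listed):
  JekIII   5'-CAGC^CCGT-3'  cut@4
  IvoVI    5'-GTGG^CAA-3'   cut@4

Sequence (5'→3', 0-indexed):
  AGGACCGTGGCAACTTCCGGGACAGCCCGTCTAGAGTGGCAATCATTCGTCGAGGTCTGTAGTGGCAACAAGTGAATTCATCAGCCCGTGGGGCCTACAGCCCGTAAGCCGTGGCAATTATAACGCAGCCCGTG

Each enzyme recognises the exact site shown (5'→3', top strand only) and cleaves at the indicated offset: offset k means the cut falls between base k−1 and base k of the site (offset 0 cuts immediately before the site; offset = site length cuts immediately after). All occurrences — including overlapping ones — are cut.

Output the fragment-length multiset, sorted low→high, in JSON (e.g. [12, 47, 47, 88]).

Scan for sites:
  JekIII CAGCCCGT/4: at [22, 81, 97, 125] ⇒ [26, 85, 101, 129]
  IvoVI GTGGCAA/4: at [6, 35, 61, 110] ⇒ [10, 39, 65, 114]

Pooled cuts: [10, 26, 39, 65, 85, 101, 114, 129]

Fragments:
  10→26: 16 bp
  26→39: 13 bp
  39→65: 26 bp
  65→85: 20 bp
  85→101: 16 bp
  101→114: 13 bp
  114→129: 15 bp
  129→10 (wrap): 134-129+10 = 15 bp

[13,13,15,15,16,16,20,26]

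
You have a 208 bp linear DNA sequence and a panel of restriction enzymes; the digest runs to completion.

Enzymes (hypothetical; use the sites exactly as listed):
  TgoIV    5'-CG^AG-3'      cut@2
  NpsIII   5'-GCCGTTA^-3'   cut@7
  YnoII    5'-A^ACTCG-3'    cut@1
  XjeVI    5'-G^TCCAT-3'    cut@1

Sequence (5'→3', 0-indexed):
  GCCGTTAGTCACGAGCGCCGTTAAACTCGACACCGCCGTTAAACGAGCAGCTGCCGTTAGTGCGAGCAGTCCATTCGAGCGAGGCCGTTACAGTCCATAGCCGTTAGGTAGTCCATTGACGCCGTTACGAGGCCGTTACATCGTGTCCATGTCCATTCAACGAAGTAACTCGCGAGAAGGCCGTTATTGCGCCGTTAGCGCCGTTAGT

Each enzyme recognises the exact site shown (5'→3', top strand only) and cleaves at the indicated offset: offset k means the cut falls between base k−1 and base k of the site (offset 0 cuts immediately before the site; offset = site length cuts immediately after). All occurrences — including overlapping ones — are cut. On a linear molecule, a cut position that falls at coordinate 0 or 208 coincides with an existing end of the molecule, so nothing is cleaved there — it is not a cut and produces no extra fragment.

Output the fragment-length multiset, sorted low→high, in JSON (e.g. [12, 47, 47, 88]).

Per-enzyme occurrences:
  TgoIV CGAG/2: at [11, 43, 62, 75, 79, 127, 172] ⇒ [13, 45, 64, 77, 81, 129, 174]
  NpsIII GCCGTTA/7: at [0, 16, 34, 52, 83, 99, 120, 131, 179, 190, 199] ⇒ [7, 23, 41, 59, 90, 106, 127, 138, 186, 197, 206]
  YnoII AACTCG/1: at [23, 166] ⇒ [24, 167]
  XjeVI GTCCAT/1: at [68, 92, 110, 144, 150] ⇒ [69, 93, 111, 145, 151]

All cut coordinates (distinct, sorted): [7, 13, 23, 24, 41, 45, 59, 64, 69, 77, 81, 90, 93, 106, 111, 127, 129, 138, 145, 151, 167, 174, 186, 197, 206]

Fragments:
  [0,7): 7 bp
  [7,13): 6 bp
  [13,23): 10 bp
  [23,24): 1 bp
  [24,41): 17 bp
  [41,45): 4 bp
  [45,59): 14 bp
  [59,64): 5 bp
  [64,69): 5 bp
  [69,77): 8 bp
  [77,81): 4 bp
  [81,90): 9 bp
  [90,93): 3 bp
  [93,106): 13 bp
  [106,111): 5 bp
  [111,127): 16 bp
  [127,129): 2 bp
  [129,138): 9 bp
  [138,145): 7 bp
  [145,151): 6 bp
  [151,167): 16 bp
  [167,174): 7 bp
  [174,186): 12 bp
  [186,197): 11 bp
  [197,206): 9 bp
  [206,208): 2 bp

[1,2,2,3,4,4,5,5,5,6,6,7,7,7,8,9,9,9,10,11,12,13,14,16,16,17]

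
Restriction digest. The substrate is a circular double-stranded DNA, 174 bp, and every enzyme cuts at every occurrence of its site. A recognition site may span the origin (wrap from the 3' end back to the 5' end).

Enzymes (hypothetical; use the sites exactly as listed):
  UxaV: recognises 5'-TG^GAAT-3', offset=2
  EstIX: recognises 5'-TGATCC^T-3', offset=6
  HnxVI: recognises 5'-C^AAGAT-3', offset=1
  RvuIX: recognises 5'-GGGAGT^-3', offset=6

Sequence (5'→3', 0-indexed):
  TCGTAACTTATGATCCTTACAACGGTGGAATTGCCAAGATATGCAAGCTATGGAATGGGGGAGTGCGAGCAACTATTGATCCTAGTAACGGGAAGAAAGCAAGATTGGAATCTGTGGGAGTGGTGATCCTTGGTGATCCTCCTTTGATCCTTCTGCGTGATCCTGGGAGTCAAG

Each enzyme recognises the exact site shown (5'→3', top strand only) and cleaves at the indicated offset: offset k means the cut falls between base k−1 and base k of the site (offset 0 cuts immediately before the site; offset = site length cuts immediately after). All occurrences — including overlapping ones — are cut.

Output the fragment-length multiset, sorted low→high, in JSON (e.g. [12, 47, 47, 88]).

[7,7,8,8,10,11,11,12,13,14,17,18,18,20]

Per-enzyme occurrences:
  UxaV (TGGAAT, off=2): starts [25, 50, 105] → cuts [27, 52, 107]
  EstIX (TGATCCT, off=6): starts [10, 76, 123, 133, 144, 157] → cuts [16, 82, 129, 139, 150, 163]
  HnxVI (CAAGAT, off=1): starts [34, 99] → cuts [35, 100]
  RvuIX (GGGAGT, off=6): starts [58, 115, 164] → cuts [64, 121, 170]

All cut coordinates (distinct, sorted): [16, 27, 35, 52, 64, 82, 100, 107, 121, 129, 139, 150, 163, 170]

Fragment lengths:
  16→27: 11 bp
  27→35: 8 bp
  35→52: 17 bp
  52→64: 12 bp
  64→82: 18 bp
  82→100: 18 bp
  100→107: 7 bp
  107→121: 14 bp
  121→129: 8 bp
  129→139: 10 bp
  139→150: 11 bp
  150→163: 13 bp
  163→170: 7 bp
  170→16 (wrap): 174-170+16 = 20 bp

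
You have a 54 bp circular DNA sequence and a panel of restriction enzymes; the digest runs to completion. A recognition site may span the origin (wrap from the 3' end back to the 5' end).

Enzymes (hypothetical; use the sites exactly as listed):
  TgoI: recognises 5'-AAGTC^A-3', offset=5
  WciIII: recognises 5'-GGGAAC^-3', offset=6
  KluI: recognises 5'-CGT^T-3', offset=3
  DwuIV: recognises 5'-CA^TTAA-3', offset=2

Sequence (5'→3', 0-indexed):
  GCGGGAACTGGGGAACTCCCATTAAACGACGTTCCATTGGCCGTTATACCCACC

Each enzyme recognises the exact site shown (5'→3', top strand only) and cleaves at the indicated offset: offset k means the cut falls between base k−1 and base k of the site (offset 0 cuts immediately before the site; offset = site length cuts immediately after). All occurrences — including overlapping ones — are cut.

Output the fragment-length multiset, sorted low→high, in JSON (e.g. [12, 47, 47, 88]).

[5,8,11,12,18]

Scan for sites:
  TgoI (AAGTCA, off=5): no sites
  WciIII (GGGAAC, off=6): starts [2, 10] → cuts [8, 16]
  KluI (CGTT, off=3): starts [29, 41] → cuts [32, 44]
  DwuIV (CATTAA, off=2): starts [19] → cuts [21]

All cut coordinates (distinct, sorted): [8, 16, 21, 32, 44]

Fragment lengths:
  8→16: 8 bp
  16→21: 5 bp
  21→32: 11 bp
  32→44: 12 bp
  44→8 (wrap): 54-44+8 = 18 bp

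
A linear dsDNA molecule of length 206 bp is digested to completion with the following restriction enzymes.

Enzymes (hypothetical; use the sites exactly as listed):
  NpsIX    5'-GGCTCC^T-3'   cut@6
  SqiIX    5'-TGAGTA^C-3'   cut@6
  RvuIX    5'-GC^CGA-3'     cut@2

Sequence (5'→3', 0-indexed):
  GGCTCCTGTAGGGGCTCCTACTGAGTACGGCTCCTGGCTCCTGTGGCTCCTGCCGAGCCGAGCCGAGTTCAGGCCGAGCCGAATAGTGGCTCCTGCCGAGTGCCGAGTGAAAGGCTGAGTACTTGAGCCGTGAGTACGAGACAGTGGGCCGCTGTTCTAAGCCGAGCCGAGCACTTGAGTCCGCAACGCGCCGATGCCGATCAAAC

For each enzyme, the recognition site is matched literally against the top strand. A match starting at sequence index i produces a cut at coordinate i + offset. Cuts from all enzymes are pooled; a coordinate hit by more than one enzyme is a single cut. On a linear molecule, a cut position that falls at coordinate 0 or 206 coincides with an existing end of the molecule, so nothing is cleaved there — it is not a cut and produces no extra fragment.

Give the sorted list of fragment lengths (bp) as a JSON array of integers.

[3,3,5,5,5,5,6,6,7,7,7,9,9,9,11,12,14,15,18,24,26]

Per-enzyme occurrences:
  NpsIX GGCTCCT/6: at [0, 12, 28, 35, 44, 87] ⇒ [6, 18, 34, 41, 50, 93]
  SqiIX TGAGTAC/6: at [21, 115, 130] ⇒ [27, 121, 136]
  RvuIX GCCGA/2: at [51, 56, 61, 72, 77, 94, 101, 160, 165, 189, 195] ⇒ [53, 58, 63, 74, 79, 96, 103, 162, 167, 191, 197]

All cut coordinates (distinct, sorted): [6, 18, 27, 34, 41, 50, 53, 58, 63, 74, 79, 93, 96, 103, 121, 136, 162, 167, 191, 197]

Fragment lengths:
  [0,6): 6 bp
  [6,18): 12 bp
  [18,27): 9 bp
  [27,34): 7 bp
  [34,41): 7 bp
  [41,50): 9 bp
  [50,53): 3 bp
  [53,58): 5 bp
  [58,63): 5 bp
  [63,74): 11 bp
  [74,79): 5 bp
  [79,93): 14 bp
  [93,96): 3 bp
  [96,103): 7 bp
  [103,121): 18 bp
  [121,136): 15 bp
  [136,162): 26 bp
  [162,167): 5 bp
  [167,191): 24 bp
  [191,197): 6 bp
  [197,206): 9 bp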